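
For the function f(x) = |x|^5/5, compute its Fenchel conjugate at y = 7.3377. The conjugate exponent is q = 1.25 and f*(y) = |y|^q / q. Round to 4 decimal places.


The conjugate exponent q satisfies 1/p + 1/q = 1.
p = 5, so q = 5/(5 - 1) = 1.25
|y|^q = 7.3377^1.25 = 12.0767
f*(7.3377) = 12.0767 / 1.25 = 9.6614


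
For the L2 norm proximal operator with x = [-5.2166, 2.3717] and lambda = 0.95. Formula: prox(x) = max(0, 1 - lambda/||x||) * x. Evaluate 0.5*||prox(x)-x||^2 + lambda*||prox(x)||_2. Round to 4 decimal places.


Step 1: Compute ||x||.
||x|| = 5.7304
Step 2: Compute scaling factor.
scale = max(0, 1 - 0.95/5.7304) = 0.8342
Step 3: prox(x) = [-4.3518, 1.9785]
||prox(x)|| = 4.7804
Step 4: Proximal objective.
0.5*||prox-x||^2 = 0.4513
lambda*||prox|| = 4.5414
Total = 4.9927


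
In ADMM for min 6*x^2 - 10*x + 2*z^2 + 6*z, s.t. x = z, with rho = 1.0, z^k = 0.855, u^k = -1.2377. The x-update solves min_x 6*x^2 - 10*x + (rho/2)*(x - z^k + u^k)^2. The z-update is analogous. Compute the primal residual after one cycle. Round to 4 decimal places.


ADMM iteration with rho = 1.0, z^k = 0.855, u^k = -1.2377
Step 1: x-update.
Minimize 6*x^2 - 10*x + (1.0/2)*(x - 0.855 - 1.2377)^2
FOC: (2*6 + 1.0)*x = 10 + 1.0*(0.855 + 1.2377)
x^{k+1} = 0.9302
Step 2: z-update.
Minimize 2*z^2 + 6*z + (1.0/2)*(0.9302 - z - 1.2377)^2
FOC: (2*2 + 1.0)*z = -6 + 1.0*(0.9302 - 1.2377)
z^{k+1} = -1.2615
Step 3: u-update.
u^{k+1} = -1.2377 + 0.9302 + 1.2615 = 0.954
Step 4: Primal residual = |0.9302 + 1.2615| = 2.1917


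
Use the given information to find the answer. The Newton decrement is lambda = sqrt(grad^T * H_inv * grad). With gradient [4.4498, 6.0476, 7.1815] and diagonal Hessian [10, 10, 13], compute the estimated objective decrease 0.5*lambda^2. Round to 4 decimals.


Step 1: H is diagonal, so H^(-1) * g = [0.445, 0.6048, 0.5524].
Step 2: g^T H^(-1) g = sum_i g_i^2 / H_ii
  = (4.4498)^2/10 + (6.0476)^2/10 + (7.1815)^2/13
  = 1.9801 + 3.6573 + 3.9672 = 9.6046
Step 3: Objective decrease = 0.5 * g^T H^(-1) g = 4.8023


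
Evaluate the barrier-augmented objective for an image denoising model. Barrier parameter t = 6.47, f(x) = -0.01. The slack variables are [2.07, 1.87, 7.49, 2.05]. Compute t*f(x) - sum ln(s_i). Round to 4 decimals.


Step 1: Compute log-barrier.
ln values: [0.7275, 0.6259, 2.0136, 0.7178]
phi = -(0.7275 + 0.6259 + 2.0136 + 0.7178) = -4.0849
Step 2: Compute augmented objective.
t*f(x) = 6.47*-0.01 = -0.0647
Total = -0.0647 - 4.0849 = -4.1496


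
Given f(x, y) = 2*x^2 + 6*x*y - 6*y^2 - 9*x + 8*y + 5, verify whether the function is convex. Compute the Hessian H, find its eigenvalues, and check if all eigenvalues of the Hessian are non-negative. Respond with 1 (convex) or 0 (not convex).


The Hessian of f(x,y) = 2*x^2 + 6*x*y - 6*y^2 - 9*x + 8*y + 5 is:
H = [[4, 6], [6, -12]]
Trace = 4 - 12 = -8
Determinant = 4*-12 - (6)^2 = -84
Discriminant = (-8)^2 - 4*-84 = 400.0
Eigenvalues: lambda_1 = -14.0, lambda_2 = 6.0
The function is not convex.

0


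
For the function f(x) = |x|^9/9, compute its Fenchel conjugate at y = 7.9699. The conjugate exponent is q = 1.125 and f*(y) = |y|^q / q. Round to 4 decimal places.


The conjugate exponent q satisfies 1/p + 1/q = 1.
p = 9, so q = 9/(9 - 1) = 1.125
|y|^q = 7.9699^1.125 = 10.3308
f*(7.9699) = 10.3308 / 1.125 = 9.1829


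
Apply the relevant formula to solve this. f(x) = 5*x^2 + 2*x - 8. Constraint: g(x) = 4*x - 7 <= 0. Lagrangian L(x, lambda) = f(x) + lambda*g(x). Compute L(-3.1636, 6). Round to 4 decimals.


Step 1: Evaluate f(x).
f(-3.1636) = 5*(-3.1636)^2 + 2*(-3.1636) - 8 = 35.7146
Step 2: Evaluate g(x).
g(-3.1636) = 4*-3.1636 - 7 = -19.6544
Step 3: Compute Lagrangian.
L = 35.7146 + 6*-19.6544 = -82.2118


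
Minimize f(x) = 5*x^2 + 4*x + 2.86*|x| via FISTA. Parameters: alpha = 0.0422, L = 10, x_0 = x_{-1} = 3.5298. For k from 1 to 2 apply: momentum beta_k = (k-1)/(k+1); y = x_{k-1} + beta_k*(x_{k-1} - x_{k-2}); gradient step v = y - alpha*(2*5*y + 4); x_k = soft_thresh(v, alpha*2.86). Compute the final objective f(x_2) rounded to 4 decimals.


FISTA on f(x) = 5*x^2 + 4*x + 2.86*|x|
L = 10, alpha = 0.0422
Iteration 1: beta = 0.0, y = 3.5298 + 0.0*(3.5298 - 3.5298) = 3.5298
  grad(y) = 39.298, v = y - alpha*grad = 1.8714
  prox(v) = soft_thresh(1.8714, 0.1207) = 1.7507
Iteration 2: beta = 0.3333, y = 1.7507 + 0.3333*(1.7507 - 3.5298) = 1.1577
  grad(y) = 15.5771, v = y - alpha*grad = 0.5004
  prox(v) = soft_thresh(0.5004, 0.1207) = 0.3797
f(x_2) = 5*0.3797^2 + 4*0.3797 + 2.86*|0.3797| = 3.3252


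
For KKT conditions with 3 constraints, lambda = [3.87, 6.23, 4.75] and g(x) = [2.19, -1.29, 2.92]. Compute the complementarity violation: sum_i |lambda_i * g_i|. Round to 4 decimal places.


KKT complementary slackness check:
lambda_1 * g_1 = 3.87 * 2.19 = 8.4753
lambda_2 * g_2 = 6.23 * -1.29 = -8.0367
lambda_3 * g_3 = 4.75 * 2.92 = 13.87
Total violation = 8.4753 + 8.0367 + 13.87 = 30.382


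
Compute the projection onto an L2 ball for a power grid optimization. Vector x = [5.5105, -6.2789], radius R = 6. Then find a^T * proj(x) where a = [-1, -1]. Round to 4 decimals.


Step 1: Compute ||x|| (intermediates to 6 decimals).
||x|| = sqrt(5.5105^2 + (-6.2789)^2) = 8.354053
Step 2: Project.
Since ||x|| > R, scale = R/||x|| = 6/8.354053 = 0.718214, proj(x) = scale * x
proj(x) = [3.957718, -4.509594]
Step 3: Dot product.
a^T * proj(x) = -1*3.957718 - 1*(-4.509594) = 0.5519


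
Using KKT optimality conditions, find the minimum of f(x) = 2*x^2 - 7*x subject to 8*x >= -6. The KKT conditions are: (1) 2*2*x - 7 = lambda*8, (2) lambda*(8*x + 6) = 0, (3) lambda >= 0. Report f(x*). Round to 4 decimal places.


Step 1: Try lambda = 0 (constraint inactive).
Stationarity: 2*2*x - 7 = 0
x* = 7/(2*2) = 1.75
Check constraint: 8*1.75 = 14.0 >= -6 -- satisfied.
Step 2: Compute optimal value.
f(x*) = 2*1.75^2 - 7*1.75 = -6.125


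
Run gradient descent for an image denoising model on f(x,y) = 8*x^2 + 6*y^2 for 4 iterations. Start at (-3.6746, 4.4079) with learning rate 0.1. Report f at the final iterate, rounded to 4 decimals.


Gradient descent on f(x,y) = 8*x^2 + 6*y^2.
Starting point: (-3.6746, 4.4079), alpha = 0.1
Step 1: grad_x = 2*8*-3.6746 = -58.7936, grad_y = 2*6*4.4079 = 52.8948
  x_1 = -3.6746 - 0.1*-58.7936 = 2.2048
  y_1 = 4.4079 - 0.1*52.8948 = -0.8816
Step 2: grad_x = 2*8*2.2048 = 35.2762, grad_y = 2*6*-0.8816 = -10.579
  x_2 = 2.2048 - 0.1*35.2762 = -1.3229
  y_2 = -0.8816 - 0.1*-10.579 = 0.1763
Step 3: grad_x = 2*8*-1.3229 = -21.1657, grad_y = 2*6*0.1763 = 2.1158
  x_3 = -1.3229 - 0.1*-21.1657 = 0.7937
  y_3 = 0.1763 - 0.1*2.1158 = -0.0353
Step 4: grad_x = 2*8*0.7937 = 12.6994, grad_y = 2*6*-0.0353 = -0.4232
  x_4 = 0.7937 - 0.1*12.6994 = -0.4762
  y_4 = -0.0353 - 0.1*-0.4232 = 0.0071
f(-0.4762, 0.0071) = 8*(-0.4762)^2 + 6*0.0071^2 = 1.8146


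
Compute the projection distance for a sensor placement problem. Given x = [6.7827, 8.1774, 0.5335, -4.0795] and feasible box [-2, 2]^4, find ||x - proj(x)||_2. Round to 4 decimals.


Project each component onto [-2, 2].
clip(6.7827) = 2.0, clip(8.1774) = 2.0, clip(0.5335) = 0.5335, clip(-4.0795) = -2.0
Projection = [2.0, 2.0, 0.5335, -2.0]
Squared diffs: [22.8742, 38.1603, 0.0, 4.3243]
Distance = sqrt(65.3588) = 8.0845


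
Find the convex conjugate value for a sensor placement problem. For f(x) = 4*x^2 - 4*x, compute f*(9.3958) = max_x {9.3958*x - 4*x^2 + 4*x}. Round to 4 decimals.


f*(y) = sup_x {y*x - a*x^2 - b*x} = sup_x {(y-b)*x - a*x^2}
FOC: (y - b) - 2a*x = 0 => x* = (y - b)/(2a)
x* = (9.3958 + 4)/(2*4) = 1.6745
f*(9.3958) = (y-b)^2/(4a) = (9.3958 + 4)^2/(4*4)
= 179.4475/16 = 11.2155


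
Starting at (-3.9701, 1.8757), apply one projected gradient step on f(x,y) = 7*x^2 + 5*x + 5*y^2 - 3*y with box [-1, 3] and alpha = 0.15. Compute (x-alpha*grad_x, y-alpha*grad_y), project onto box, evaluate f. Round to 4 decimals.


Step 1: Compute gradient at (-3.9701, 1.8757).
grad_x = 2*7*-3.9701 + 5 = -50.5814
grad_y = 2*5*1.8757 - 3 = 15.757
Step 2: Gradient step.
x_raw = -3.9701 - 0.15*-50.5814 = 3.6171
y_raw = 1.8757 - 0.15*15.757 = -0.4879
Step 3: Project onto [-1, 3].
x_proj = clip(3.6171) = 3.0
y_proj = clip(-0.4879) = -0.4879
Step 4: Evaluate f.
f(3.0, -0.4879) = 80.6535


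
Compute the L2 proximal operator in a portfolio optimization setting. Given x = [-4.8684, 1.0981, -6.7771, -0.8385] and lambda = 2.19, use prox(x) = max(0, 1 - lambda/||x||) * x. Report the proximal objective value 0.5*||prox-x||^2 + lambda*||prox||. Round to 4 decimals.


Step 1: Compute ||x||.
||x|| = 8.4581
Step 2: Compute scaling factor.
scale = max(0, 1 - 2.19/8.4581) = 0.7411
Step 3: prox(x) = [-3.6079, 0.8138, -5.0223, -0.6214]
||prox(x)|| = 6.2681
Step 4: Proximal objective.
0.5*||prox-x||^2 = 2.3981
lambda*||prox|| = 13.7271
Total = 16.1252


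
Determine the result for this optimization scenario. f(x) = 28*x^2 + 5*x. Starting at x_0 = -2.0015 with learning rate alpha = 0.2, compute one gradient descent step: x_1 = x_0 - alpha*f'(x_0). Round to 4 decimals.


We compute the gradient at x_0 and apply the update.
f'(x) = 56*x + 5
f'(-2.0015) = 56*-2.0015 + 5 = -107.084
x_1 = -2.0015 - 0.2*-107.084 = 19.4153


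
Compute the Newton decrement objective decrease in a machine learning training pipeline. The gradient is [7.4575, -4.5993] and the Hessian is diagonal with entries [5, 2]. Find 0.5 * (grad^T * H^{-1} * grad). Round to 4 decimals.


Step 1: H is diagonal, so H^(-1) * g = [1.4915, -2.2997].
Step 2: g^T H^(-1) g = sum_i g_i^2 / H_ii
  = (7.4575)^2/5 + (-4.5993)^2/2
  = 11.1229 + 10.5768 = 21.6996
Step 3: Objective decrease = 0.5 * g^T H^(-1) g = 10.8498


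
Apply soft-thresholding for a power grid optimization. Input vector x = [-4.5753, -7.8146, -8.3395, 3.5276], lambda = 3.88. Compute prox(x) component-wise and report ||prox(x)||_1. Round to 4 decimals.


Soft-thresholding with lambda = 3.88:
prox(-4.5753) = sign(-4.5753)*max(|-4.5753| - 3.88, 0) = -0.6953
prox(-7.8146) = sign(-7.8146)*max(|-7.8146| - 3.88, 0) = -3.9346
prox(-8.3395) = sign(-8.3395)*max(|-8.3395| - 3.88, 0) = -4.4595
prox(3.5276) = sign(3.5276)*max(|3.5276| - 3.88, 0) = 0.0
prox(x) = [-0.6953, -3.9346, -4.4595, 0.0]
||prox(x)||_1 = 0.6953 + 3.9346 + 4.4595 + 0.0 = 9.0894


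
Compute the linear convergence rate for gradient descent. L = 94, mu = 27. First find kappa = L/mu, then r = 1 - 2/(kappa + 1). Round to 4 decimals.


Step 1: Compute the condition number.
kappa = L/mu = 94/27 = 3.4815
Step 2: Compute the convergence rate.
r = 1 - 2/(kappa + 1) = 1 - 2*mu/(L + mu) = (L - mu)/(L + mu) = 67/121 = 0.5537


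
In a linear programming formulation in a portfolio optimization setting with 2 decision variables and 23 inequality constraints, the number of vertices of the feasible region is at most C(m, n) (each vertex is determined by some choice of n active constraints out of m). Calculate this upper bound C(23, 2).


Each vertex corresponds to some choice of n active constraints out of m, so the number of vertices is at most C(m, n) = m! / (n!(m-n)!).
m = 23, n = 2
Numerator: 23 * 22
Denominator: 2! = 2
C(23, 2) = 253


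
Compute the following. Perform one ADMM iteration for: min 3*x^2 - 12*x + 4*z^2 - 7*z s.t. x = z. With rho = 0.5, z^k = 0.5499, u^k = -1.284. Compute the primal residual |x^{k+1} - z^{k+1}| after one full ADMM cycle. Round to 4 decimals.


ADMM iteration with rho = 0.5, z^k = 0.5499, u^k = -1.284
Step 1: x-update.
Minimize 3*x^2 - 12*x + (0.5/2)*(x - 0.5499 - 1.284)^2
FOC: (2*3 + 0.5)*x = 12 + 0.5*(0.5499 + 1.284)
x^{k+1} = 1.9872
Step 2: z-update.
Minimize 4*z^2 - 7*z + (0.5/2)*(1.9872 - z - 1.284)^2
FOC: (2*4 + 0.5)*z = 7 + 0.5*(1.9872 - 1.284)
z^{k+1} = 0.8649
Step 3: u-update.
u^{k+1} = -1.284 + 1.9872 - 0.8649 = -0.1617
Step 4: Primal residual = |1.9872 - 0.8649| = 1.1223


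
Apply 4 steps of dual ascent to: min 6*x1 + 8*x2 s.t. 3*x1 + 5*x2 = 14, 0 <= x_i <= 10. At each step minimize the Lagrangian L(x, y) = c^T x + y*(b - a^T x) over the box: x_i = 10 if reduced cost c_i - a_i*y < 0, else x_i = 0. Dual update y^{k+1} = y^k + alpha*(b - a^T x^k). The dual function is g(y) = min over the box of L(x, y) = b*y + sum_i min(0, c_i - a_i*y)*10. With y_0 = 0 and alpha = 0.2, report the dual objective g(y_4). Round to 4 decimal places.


Dual ascent for LP: min 6*x1 + 8*x2, 3*x1 + 5*x2 = 14, 0 <= x_i <= 10
Step 1: y^k = 0.0, reduced costs: (6.0, 8.0)
  x^k = (0.0, 0.0), subgradient = b - a^T x = 14.0
  y^{k+1} = 0.0 + 0.2*14.0 = 2.8
Step 2: y^k = 2.8, reduced costs: (-2.4, -6.0)
  x^k = (10.0, 10.0), subgradient = b - a^T x = -66.0
  y^{k+1} = 2.8 + 0.2*-66.0 = -10.4
Step 3: y^k = -10.4, reduced costs: (37.2, 60.0)
  x^k = (0.0, 0.0), subgradient = b - a^T x = 14.0
  y^{k+1} = -10.4 + 0.2*14.0 = -7.6
Step 4: y^k = -7.6, reduced costs: (28.8, 46.0)
  x^k = (0.0, 0.0), subgradient = b - a^T x = 14.0
  y^{k+1} = -7.6 + 0.2*14.0 = -4.8
Dual objective at y_4 = -4.8: reduced costs (20.4, 32.0), box minimizer x = (0.0, 0.0)
g(y_4) = b*y + (c1 - a1*y)*x1 + (c2 - a2*y)*x2 = 14*(-4.8) + 20.4*0.0 + 32.0*0.0 = -67.2 + 0.0 + 0.0 = -67.2


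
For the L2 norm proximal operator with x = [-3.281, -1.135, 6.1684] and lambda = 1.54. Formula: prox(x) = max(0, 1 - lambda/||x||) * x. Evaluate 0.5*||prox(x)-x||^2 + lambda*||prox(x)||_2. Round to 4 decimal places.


Step 1: Compute ||x||.
||x|| = 7.0783
Step 2: Compute scaling factor.
scale = max(0, 1 - 1.54/7.0783) = 0.7824
Step 3: prox(x) = [-2.5672, -0.8881, 4.8264]
||prox(x)|| = 5.5383
Step 4: Proximal objective.
0.5*||prox-x||^2 = 1.1858
lambda*||prox|| = 8.529
Total = 9.7148


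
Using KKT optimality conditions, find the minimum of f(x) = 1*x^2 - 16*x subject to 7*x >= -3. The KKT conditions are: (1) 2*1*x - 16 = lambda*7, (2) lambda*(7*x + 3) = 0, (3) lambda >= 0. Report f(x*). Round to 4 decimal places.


Step 1: Try lambda = 0 (constraint inactive).
Stationarity: 2*1*x - 16 = 0
x* = 16/(2*1) = 8.0
Check constraint: 7*8.0 = 56.0 >= -3 -- satisfied.
Step 2: Compute optimal value.
f(x*) = 1*8.0^2 - 16*8.0 = -64.0


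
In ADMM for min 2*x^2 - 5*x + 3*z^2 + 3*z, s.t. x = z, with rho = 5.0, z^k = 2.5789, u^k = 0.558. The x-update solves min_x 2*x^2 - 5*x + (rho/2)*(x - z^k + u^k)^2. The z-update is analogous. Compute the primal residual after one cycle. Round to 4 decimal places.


ADMM iteration with rho = 5.0, z^k = 2.5789, u^k = 0.558
Step 1: x-update.
Minimize 2*x^2 - 5*x + (5.0/2)*(x - 2.5789 + 0.558)^2
FOC: (2*2 + 5.0)*x = 5 + 5.0*(2.5789 - 0.558)
x^{k+1} = 1.6783
Step 2: z-update.
Minimize 3*z^2 + 3*z + (5.0/2)*(1.6783 - z + 0.558)^2
FOC: (2*3 + 5.0)*z = -3 + 5.0*(1.6783 + 0.558)
z^{k+1} = 0.7438
Step 3: u-update.
u^{k+1} = 0.558 + 1.6783 - 0.7438 = 1.4925
Step 4: Primal residual = |1.6783 - 0.7438| = 0.9345


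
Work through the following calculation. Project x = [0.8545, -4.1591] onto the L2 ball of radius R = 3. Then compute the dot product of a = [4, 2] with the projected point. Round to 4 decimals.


Step 1: Compute ||x|| (intermediates to 6 decimals).
||x|| = sqrt(0.8545^2 + (-4.1591)^2) = 4.245973
Step 2: Project.
Since ||x|| > R, scale = R/||x|| = 3/4.245973 = 0.706552, proj(x) = scale * x
proj(x) = [0.603749, -2.93862]
Step 3: Dot product.
a^T * proj(x) = 4*0.603749 + 2*(-2.93862) = -3.4622


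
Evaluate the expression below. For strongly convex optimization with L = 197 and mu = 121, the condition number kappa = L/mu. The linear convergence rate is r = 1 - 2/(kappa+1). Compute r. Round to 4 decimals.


Step 1: Compute the condition number.
kappa = L/mu = 197/121 = 1.6281
Step 2: Compute the convergence rate.
r = 1 - 2/(kappa + 1) = 1 - 2*mu/(L + mu) = (L - mu)/(L + mu) = 76/318 = 0.239


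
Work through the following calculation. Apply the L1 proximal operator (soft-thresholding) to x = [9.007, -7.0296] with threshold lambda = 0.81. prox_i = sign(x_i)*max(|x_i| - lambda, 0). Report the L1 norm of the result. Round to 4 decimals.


Soft-thresholding with lambda = 0.81:
prox(9.007) = sign(9.007)*max(|9.007| - 0.81, 0) = 8.197
prox(-7.0296) = sign(-7.0296)*max(|-7.0296| - 0.81, 0) = -6.2196
prox(x) = [8.197, -6.2196]
||prox(x)||_1 = 8.197 + 6.2196 = 14.4166


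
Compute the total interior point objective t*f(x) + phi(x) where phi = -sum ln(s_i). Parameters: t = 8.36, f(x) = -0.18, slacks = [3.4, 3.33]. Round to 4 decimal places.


Step 1: Compute log-barrier.
ln values: [1.2238, 1.203]
phi = -(1.2238 + 1.203) = -2.4267
Step 2: Compute augmented objective.
t*f(x) = 8.36*-0.18 = -1.5048
Total = -1.5048 - 2.4267 = -3.9315


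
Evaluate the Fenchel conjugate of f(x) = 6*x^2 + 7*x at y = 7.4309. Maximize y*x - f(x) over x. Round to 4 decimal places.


f*(y) = sup_x {y*x - a*x^2 - b*x} = sup_x {(y-b)*x - a*x^2}
FOC: (y - b) - 2a*x = 0 => x* = (y - b)/(2a)
x* = (7.4309 - 7)/(2*6) = 0.0359
f*(7.4309) = (y-b)^2/(4a) = (7.4309 - 7)^2/(4*6)
= 0.1857/24 = 0.0077


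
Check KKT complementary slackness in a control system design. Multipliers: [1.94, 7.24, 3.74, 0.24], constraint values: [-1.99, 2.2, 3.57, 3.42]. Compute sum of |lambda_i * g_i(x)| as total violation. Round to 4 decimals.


KKT complementary slackness check:
lambda_1 * g_1 = 1.94 * -1.99 = -3.8606
lambda_2 * g_2 = 7.24 * 2.2 = 15.928
lambda_3 * g_3 = 3.74 * 3.57 = 13.3518
lambda_4 * g_4 = 0.24 * 3.42 = 0.8208
Total violation = 3.8606 + 15.928 + 13.3518 + 0.8208 = 33.9612


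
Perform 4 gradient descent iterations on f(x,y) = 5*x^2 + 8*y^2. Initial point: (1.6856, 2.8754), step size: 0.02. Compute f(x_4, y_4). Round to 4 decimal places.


Gradient descent on f(x,y) = 5*x^2 + 8*y^2.
Starting point: (1.6856, 2.8754), alpha = 0.02
Step 1: grad_x = 2*5*1.6856 = 16.856, grad_y = 2*8*2.8754 = 46.0064
  x_1 = 1.6856 - 0.02*16.856 = 1.3485
  y_1 = 2.8754 - 0.02*46.0064 = 1.9553
Step 2: grad_x = 2*5*1.3485 = 13.4848, grad_y = 2*8*1.9553 = 31.2844
  x_2 = 1.3485 - 0.02*13.4848 = 1.0788
  y_2 = 1.9553 - 0.02*31.2844 = 1.3296
Step 3: grad_x = 2*5*1.0788 = 10.7878, grad_y = 2*8*1.3296 = 21.2734
  x_3 = 1.0788 - 0.02*10.7878 = 0.863
  y_3 = 1.3296 - 0.02*21.2734 = 0.9041
Step 4: grad_x = 2*5*0.863 = 8.6303, grad_y = 2*8*0.9041 = 14.4659
  x_4 = 0.863 - 0.02*8.6303 = 0.6904
  y_4 = 0.9041 - 0.02*14.4659 = 0.6148
f(0.6904, 0.6148) = 5*0.6904^2 + 8*0.6148^2 = 5.4072


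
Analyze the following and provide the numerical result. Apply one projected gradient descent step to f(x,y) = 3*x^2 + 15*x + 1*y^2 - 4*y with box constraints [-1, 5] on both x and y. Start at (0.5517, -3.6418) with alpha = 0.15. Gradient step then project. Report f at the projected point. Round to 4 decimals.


Step 1: Compute gradient at (0.5517, -3.6418).
grad_x = 2*3*0.5517 + 15 = 18.3102
grad_y = 2*1*-3.6418 - 4 = -11.2836
Step 2: Gradient step.
x_raw = 0.5517 - 0.15*18.3102 = -2.1948
y_raw = -3.6418 - 0.15*-11.2836 = -1.9493
Step 3: Project onto [-1, 5].
x_proj = clip(-2.1948) = -1.0
y_proj = clip(-1.9493) = -1.0
Step 4: Evaluate f.
f(-1.0, -1.0) = -7.0


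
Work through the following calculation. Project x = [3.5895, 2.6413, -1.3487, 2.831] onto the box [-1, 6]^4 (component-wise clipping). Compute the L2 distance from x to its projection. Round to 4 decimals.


Project each component onto [-1, 6].
clip(3.5895) = 3.5895, clip(2.6413) = 2.6413, clip(-1.3487) = -1.0, clip(2.831) = 2.831
Projection = [3.5895, 2.6413, -1.0, 2.831]
Squared diffs: [0.0, 0.0, 0.1216, 0.0]
Distance = sqrt(0.1216) = 0.3487


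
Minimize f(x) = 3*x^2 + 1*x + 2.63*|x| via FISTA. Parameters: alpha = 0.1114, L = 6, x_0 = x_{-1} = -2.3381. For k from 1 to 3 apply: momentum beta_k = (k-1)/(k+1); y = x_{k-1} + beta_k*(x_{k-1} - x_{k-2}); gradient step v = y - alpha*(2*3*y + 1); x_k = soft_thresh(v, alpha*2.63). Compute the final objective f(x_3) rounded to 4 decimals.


FISTA on f(x) = 3*x^2 + 1*x + 2.63*|x|
L = 6, alpha = 0.1114
Iteration 1: beta = 0.0, y = -2.3381 + 0.0*(-2.3381 + 2.3381) = -2.3381
  grad(y) = -13.0286, v = y - alpha*grad = -0.8867
  prox(v) = soft_thresh(-0.8867, 0.293) = -0.5937
Iteration 2: beta = 0.3333, y = -0.5937 + 0.3333*(-0.5937 + 2.3381) = -0.0123
  grad(y) = 0.9263, v = y - alpha*grad = -0.1155
  prox(v) = soft_thresh(-0.1155, 0.293) = 0.0
Iteration 3: beta = 0.5, y = 0.0 + 0.5*(0.0 + 0.5937) = 0.2969
  grad(y) = 2.7812, v = y - alpha*grad = -0.013
  prox(v) = soft_thresh(-0.013, 0.293) = 0.0
f(x_3) = 3*0.0^2 + 1*0.0 + 2.63*|0.0| = 0.0


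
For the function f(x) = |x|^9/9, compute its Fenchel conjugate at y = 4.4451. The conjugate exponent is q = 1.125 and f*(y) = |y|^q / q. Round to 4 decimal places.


The conjugate exponent q satisfies 1/p + 1/q = 1.
p = 9, so q = 9/(9 - 1) = 1.125
|y|^q = 4.4451^1.125 = 5.3563
f*(4.4451) = 5.3563 / 1.125 = 4.7612


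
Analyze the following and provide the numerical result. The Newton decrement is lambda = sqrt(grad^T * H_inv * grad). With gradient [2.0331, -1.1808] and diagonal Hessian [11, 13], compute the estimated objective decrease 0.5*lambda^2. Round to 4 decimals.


Step 1: H is diagonal, so H^(-1) * g = [0.1848, -0.0908].
Step 2: g^T H^(-1) g = sum_i g_i^2 / H_ii
  = (2.0331)^2/11 + (-1.1808)^2/13
  = 0.3758 + 0.1073 = 0.483
Step 3: Objective decrease = 0.5 * g^T H^(-1) g = 0.2415


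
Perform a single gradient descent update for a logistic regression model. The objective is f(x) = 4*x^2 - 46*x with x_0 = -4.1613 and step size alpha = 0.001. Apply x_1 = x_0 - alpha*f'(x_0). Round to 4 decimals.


We compute the gradient at x_0 and apply the update.
f'(x) = 8*x - 46
f'(-4.1613) = 8*-4.1613 - 46 = -79.2904
x_1 = -4.1613 - 0.001*-79.2904 = -4.082


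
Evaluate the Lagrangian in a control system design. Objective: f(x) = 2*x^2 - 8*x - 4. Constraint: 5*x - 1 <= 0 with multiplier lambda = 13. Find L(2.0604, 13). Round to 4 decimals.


Step 1: Evaluate f(x).
f(2.0604) = 2*2.0604^2 - 8*2.0604 - 4 = -11.9927
Step 2: Evaluate g(x).
g(2.0604) = 5*2.0604 - 1 = 9.302
Step 3: Compute Lagrangian.
L = -11.9927 + 13*9.302 = 108.9333


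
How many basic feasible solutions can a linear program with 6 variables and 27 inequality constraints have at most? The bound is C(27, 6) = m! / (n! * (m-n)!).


Each vertex corresponds to some choice of n active constraints out of m, so the number of vertices is at most C(m, n) = m! / (n!(m-n)!).
m = 27, n = 6
Numerator: 27 * 26 * 25 * 24 * 23 * 22
Denominator: 6! = 720
C(27, 6) = 296010


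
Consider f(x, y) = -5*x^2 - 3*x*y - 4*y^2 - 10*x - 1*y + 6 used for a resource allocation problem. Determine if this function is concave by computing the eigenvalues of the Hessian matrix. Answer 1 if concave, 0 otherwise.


The Hessian of f(x,y) = -5*x^2 - 3*x*y - 4*y^2 - 10*x - 1*y + 6 is:
H = [[-10, -3], [-3, -8]]
Trace = -10 - 8 = -18
Determinant = -10*-8 - (-3)^2 = 71
Discriminant = (-18)^2 - 4*71 = 40.0
Eigenvalues: lambda_1 = -12.1623, lambda_2 = -5.8377
The function is concave.

1


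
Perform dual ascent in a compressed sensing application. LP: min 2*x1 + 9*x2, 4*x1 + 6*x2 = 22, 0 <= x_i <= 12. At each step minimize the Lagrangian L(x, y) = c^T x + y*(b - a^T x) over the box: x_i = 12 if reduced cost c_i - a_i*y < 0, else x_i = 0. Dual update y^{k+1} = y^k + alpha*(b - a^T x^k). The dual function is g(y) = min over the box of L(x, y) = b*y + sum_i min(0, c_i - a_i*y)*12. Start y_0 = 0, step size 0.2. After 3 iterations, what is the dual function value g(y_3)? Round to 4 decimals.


Dual ascent for LP: min 2*x1 + 9*x2, 4*x1 + 6*x2 = 22, 0 <= x_i <= 12
Step 1: y^k = 0.0, reduced costs: (2.0, 9.0)
  x^k = (0.0, 0.0), subgradient = b - a^T x = 22.0
  y^{k+1} = 0.0 + 0.2*22.0 = 4.4
Step 2: y^k = 4.4, reduced costs: (-15.6, -17.4)
  x^k = (12.0, 12.0), subgradient = b - a^T x = -98.0
  y^{k+1} = 4.4 + 0.2*-98.0 = -15.2
Step 3: y^k = -15.2, reduced costs: (62.8, 100.2)
  x^k = (0.0, 0.0), subgradient = b - a^T x = 22.0
  y^{k+1} = -15.2 + 0.2*22.0 = -10.8
Dual objective at y_3 = -10.8: reduced costs (45.2, 73.8), box minimizer x = (0.0, 0.0)
g(y_3) = b*y + (c1 - a1*y)*x1 + (c2 - a2*y)*x2 = 22*(-10.8) + 45.2*0.0 + 73.8*0.0 = -237.6 + 0.0 + 0.0 = -237.6


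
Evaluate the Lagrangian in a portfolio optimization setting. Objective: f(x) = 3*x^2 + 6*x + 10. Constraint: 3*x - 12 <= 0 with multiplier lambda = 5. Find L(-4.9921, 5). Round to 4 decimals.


Step 1: Evaluate f(x).
f(-4.9921) = 3*(-4.9921)^2 + 6*(-4.9921) + 10 = 54.8106
Step 2: Evaluate g(x).
g(-4.9921) = 3*-4.9921 - 12 = -26.9763
Step 3: Compute Lagrangian.
L = 54.8106 + 5*-26.9763 = -80.0709


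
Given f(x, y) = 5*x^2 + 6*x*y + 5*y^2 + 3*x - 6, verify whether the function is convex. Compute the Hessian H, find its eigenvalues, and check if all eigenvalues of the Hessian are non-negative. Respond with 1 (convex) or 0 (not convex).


The Hessian of f(x,y) = 5*x^2 + 6*x*y + 5*y^2 + 3*x - 6 is:
H = [[10, 6], [6, 10]]
Trace = 10 + 10 = 20
Determinant = 10*10 - (6)^2 = 64
Discriminant = (20)^2 - 4*64 = 144.0
Eigenvalues: lambda_1 = 4.0, lambda_2 = 16.0
The function is convex.

1


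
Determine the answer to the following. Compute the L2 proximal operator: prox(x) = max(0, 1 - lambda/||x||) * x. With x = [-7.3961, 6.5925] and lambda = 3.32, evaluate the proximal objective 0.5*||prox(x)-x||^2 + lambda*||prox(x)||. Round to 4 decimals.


Step 1: Compute ||x||.
||x|| = 9.9077
Step 2: Compute scaling factor.
scale = max(0, 1 - 3.32/9.9077) = 0.6649
Step 3: prox(x) = [-4.9177, 4.3834]
||prox(x)|| = 6.5877
Step 4: Proximal objective.
0.5*||prox-x||^2 = 5.5112
lambda*||prox|| = 21.8712
Total = 27.3825


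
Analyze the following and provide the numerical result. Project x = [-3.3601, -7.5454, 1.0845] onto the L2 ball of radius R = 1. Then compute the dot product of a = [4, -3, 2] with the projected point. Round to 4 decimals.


Step 1: Compute ||x|| (intermediates to 6 decimals).
||x|| = sqrt((-3.3601)^2 + (-7.5454)^2 + 1.0845^2) = 8.330635
Step 2: Project.
Since ||x|| > R, scale = R/||x|| = 1/8.330635 = 0.120039, proj(x) = scale * x
proj(x) = [-0.403343, -0.905742, 0.130182]
Step 3: Dot product.
a^T * proj(x) = 4*(-0.403343) - 3*(-0.905742) + 2*0.130182 = 1.3642


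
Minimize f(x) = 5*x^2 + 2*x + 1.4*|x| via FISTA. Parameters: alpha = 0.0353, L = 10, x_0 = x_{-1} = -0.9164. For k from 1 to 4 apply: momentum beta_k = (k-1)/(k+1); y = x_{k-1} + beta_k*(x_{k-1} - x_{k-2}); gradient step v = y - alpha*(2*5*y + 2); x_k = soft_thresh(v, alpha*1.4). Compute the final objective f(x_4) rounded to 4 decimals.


FISTA on f(x) = 5*x^2 + 2*x + 1.4*|x|
L = 10, alpha = 0.0353
Iteration 1: beta = 0.0, y = -0.9164 + 0.0*(-0.9164 + 0.9164) = -0.9164
  grad(y) = -7.164, v = y - alpha*grad = -0.6635
  prox(v) = soft_thresh(-0.6635, 0.0494) = -0.6141
Iteration 2: beta = 0.3333, y = -0.6141 + 0.3333*(-0.6141 + 0.9164) = -0.5133
  grad(y) = -3.1332, v = y - alpha*grad = -0.4027
  prox(v) = soft_thresh(-0.4027, 0.0494) = -0.3533
Iteration 3: beta = 0.5, y = -0.3533 + 0.5*(-0.3533 + 0.6141) = -0.2229
  grad(y) = -0.229, v = y - alpha*grad = -0.2148
  prox(v) = soft_thresh(-0.2148, 0.0494) = -0.1654
Iteration 4: beta = 0.6, y = -0.1654 + 0.6*(-0.1654 + 0.3533) = -0.0527
  grad(y) = 1.4734, v = y - alpha*grad = -0.1047
  prox(v) = soft_thresh(-0.1047, 0.0494) = -0.0552
f(x_4) = 5*(-0.0552)^2 + 2*(-0.0552) + 1.4*|-0.0552| = -0.0179


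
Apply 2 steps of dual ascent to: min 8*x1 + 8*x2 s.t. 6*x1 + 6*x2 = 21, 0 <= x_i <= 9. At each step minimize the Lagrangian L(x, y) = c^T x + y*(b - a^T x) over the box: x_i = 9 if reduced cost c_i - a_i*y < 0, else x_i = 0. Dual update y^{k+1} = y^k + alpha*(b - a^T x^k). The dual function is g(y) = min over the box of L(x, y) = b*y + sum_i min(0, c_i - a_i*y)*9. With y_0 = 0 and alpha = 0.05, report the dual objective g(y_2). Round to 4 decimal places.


Dual ascent for LP: min 8*x1 + 8*x2, 6*x1 + 6*x2 = 21, 0 <= x_i <= 9
Step 1: y^k = 0.0, reduced costs: (8.0, 8.0)
  x^k = (0.0, 0.0), subgradient = b - a^T x = 21.0
  y^{k+1} = 0.0 + 0.05*21.0 = 1.05
Step 2: y^k = 1.05, reduced costs: (1.7, 1.7)
  x^k = (0.0, 0.0), subgradient = b - a^T x = 21.0
  y^{k+1} = 1.05 + 0.05*21.0 = 2.1
Dual objective at y_2 = 2.1: reduced costs (-4.6, -4.6), box minimizer x = (9.0, 9.0)
g(y_2) = b*y + (c1 - a1*y)*x1 + (c2 - a2*y)*x2 = 21*2.1 + (-4.6)*9.0 + (-4.6)*9.0 = 44.1 - 41.4 - 41.4 = -38.7


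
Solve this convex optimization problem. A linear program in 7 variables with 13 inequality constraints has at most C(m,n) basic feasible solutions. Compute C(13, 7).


Each vertex corresponds to some choice of n active constraints out of m, so the number of vertices is at most C(m, n) = m! / (n!(m-n)!).
m = 13, n = 7
Numerator: 13 * 12 * 11 * 10 * 9 * 8 * 7
Denominator: 7! = 5040
C(13, 7) = 1716


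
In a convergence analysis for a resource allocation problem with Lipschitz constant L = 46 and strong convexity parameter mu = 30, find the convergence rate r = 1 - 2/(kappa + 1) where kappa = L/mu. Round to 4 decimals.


Step 1: Compute the condition number.
kappa = L/mu = 46/30 = 1.5333
Step 2: Compute the convergence rate.
r = 1 - 2/(kappa + 1) = 1 - 2*mu/(L + mu) = (L - mu)/(L + mu) = 16/76 = 0.2105


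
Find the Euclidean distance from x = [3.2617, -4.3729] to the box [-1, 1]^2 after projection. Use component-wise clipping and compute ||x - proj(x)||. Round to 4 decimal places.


Project each component onto [-1, 1].
clip(3.2617) = 1.0, clip(-4.3729) = -1.0
Projection = [1.0, -1.0]
Squared diffs: [5.1153, 11.3765]
Distance = sqrt(16.4918) = 4.061


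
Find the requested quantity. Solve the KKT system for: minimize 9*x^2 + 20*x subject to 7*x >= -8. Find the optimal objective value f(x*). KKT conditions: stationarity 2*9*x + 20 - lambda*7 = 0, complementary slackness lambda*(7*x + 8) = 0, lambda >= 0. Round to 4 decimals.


Step 1: Try lambda = 0 (constraint inactive).
Stationarity: 2*9*x + 20 = 0
x* = -20/(2*9) = -10/9 = -1.1111 (rounded; the exact value -10/9 is used below)
Check constraint: 7*-1.1111 = -7.7777 >= -8 -- satisfied.
Step 2: Compute optimal value.
f(x*) = 9*(-10/9)^2 + 20*(-10/9) = -11.1111


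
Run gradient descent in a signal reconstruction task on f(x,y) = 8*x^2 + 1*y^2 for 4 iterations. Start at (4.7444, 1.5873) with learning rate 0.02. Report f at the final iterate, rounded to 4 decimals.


Gradient descent on f(x,y) = 8*x^2 + 1*y^2.
Starting point: (4.7444, 1.5873), alpha = 0.02
Step 1: grad_x = 2*8*4.7444 = 75.9104, grad_y = 2*1*1.5873 = 3.1746
  x_1 = 4.7444 - 0.02*75.9104 = 3.2262
  y_1 = 1.5873 - 0.02*3.1746 = 1.5238
Step 2: grad_x = 2*8*3.2262 = 51.6191, grad_y = 2*1*1.5238 = 3.0476
  x_2 = 3.2262 - 0.02*51.6191 = 2.1938
  y_2 = 1.5238 - 0.02*3.0476 = 1.4629
Step 3: grad_x = 2*8*2.1938 = 35.101, grad_y = 2*1*1.4629 = 2.9257
  x_3 = 2.1938 - 0.02*35.101 = 1.4918
  y_3 = 1.4629 - 0.02*2.9257 = 1.4043
Step 4: grad_x = 2*8*1.4918 = 23.8687, grad_y = 2*1*1.4043 = 2.8087
  x_4 = 1.4918 - 0.02*23.8687 = 1.0144
  y_4 = 1.4043 - 0.02*2.8087 = 1.3482
f(1.0144, 1.3482) = 8*1.0144^2 + 1*1.3482^2 = 10.0499


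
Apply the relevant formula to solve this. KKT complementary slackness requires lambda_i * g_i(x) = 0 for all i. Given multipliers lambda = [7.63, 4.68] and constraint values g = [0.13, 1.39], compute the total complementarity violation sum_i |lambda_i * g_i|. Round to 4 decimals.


KKT complementary slackness check:
lambda_1 * g_1 = 7.63 * 0.13 = 0.9919
lambda_2 * g_2 = 4.68 * 1.39 = 6.5052
Total violation = 0.9919 + 6.5052 = 7.4971


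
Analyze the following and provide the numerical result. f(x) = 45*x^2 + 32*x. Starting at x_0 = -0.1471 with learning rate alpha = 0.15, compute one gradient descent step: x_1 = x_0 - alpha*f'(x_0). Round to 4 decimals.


We compute the gradient at x_0 and apply the update.
f'(x) = 90*x + 32
f'(-0.1471) = 90*-0.1471 + 32 = 18.761
x_1 = -0.1471 - 0.15*18.761 = -2.9613


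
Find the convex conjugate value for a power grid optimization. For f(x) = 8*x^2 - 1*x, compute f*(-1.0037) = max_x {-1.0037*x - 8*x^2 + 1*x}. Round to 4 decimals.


f*(y) = sup_x {y*x - a*x^2 - b*x} = sup_x {(y-b)*x - a*x^2}
FOC: (y - b) - 2a*x = 0 => x* = (y - b)/(2a)
x* = (-1.0037 + 1)/(2*8) = -0.0002
f*(-1.0037) = (y-b)^2/(4a) = (-1.0037 + 1)^2/(4*8)
= 0.0/32 = 0.0


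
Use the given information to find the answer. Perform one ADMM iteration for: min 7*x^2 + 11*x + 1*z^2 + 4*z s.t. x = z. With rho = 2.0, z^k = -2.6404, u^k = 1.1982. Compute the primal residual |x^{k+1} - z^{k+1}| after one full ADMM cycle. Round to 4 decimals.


ADMM iteration with rho = 2.0, z^k = -2.6404, u^k = 1.1982
Step 1: x-update.
Minimize 7*x^2 + 11*x + (2.0/2)*(x + 2.6404 + 1.1982)^2
FOC: (2*7 + 2.0)*x = -11 + 2.0*(-2.6404 - 1.1982)
x^{k+1} = -1.1673
Step 2: z-update.
Minimize 1*z^2 + 4*z + (2.0/2)*(-1.1673 - z + 1.1982)^2
FOC: (2*1 + 2.0)*z = -4 + 2.0*(-1.1673 + 1.1982)
z^{k+1} = -0.9846
Step 3: u-update.
u^{k+1} = 1.1982 - 1.1673 + 0.9846 = 1.0154
Step 4: Primal residual = |-1.1673 + 0.9846| = 0.1828


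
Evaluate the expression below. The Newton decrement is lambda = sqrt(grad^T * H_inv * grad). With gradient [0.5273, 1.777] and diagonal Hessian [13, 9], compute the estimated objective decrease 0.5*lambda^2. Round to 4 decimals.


Step 1: H is diagonal, so H^(-1) * g = [0.0406, 0.1974].
Step 2: g^T H^(-1) g = sum_i g_i^2 / H_ii
  = (0.5273)^2/13 + (1.777)^2/9
  = 0.0214 + 0.3509 = 0.3722
Step 3: Objective decrease = 0.5 * g^T H^(-1) g = 0.1861


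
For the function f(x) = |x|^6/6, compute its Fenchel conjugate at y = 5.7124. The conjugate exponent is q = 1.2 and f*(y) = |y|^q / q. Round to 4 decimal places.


The conjugate exponent q satisfies 1/p + 1/q = 1.
p = 6, so q = 6/(6 - 1) = 1.2
|y|^q = 5.7124^1.2 = 8.0944
f*(5.7124) = 8.0944 / 1.2 = 6.7453


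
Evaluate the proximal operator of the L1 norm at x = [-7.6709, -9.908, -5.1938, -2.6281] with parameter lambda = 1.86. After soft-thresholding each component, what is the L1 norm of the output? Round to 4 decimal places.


Soft-thresholding with lambda = 1.86:
prox(-7.6709) = sign(-7.6709)*max(|-7.6709| - 1.86, 0) = -5.8109
prox(-9.908) = sign(-9.908)*max(|-9.908| - 1.86, 0) = -8.048
prox(-5.1938) = sign(-5.1938)*max(|-5.1938| - 1.86, 0) = -3.3338
prox(-2.6281) = sign(-2.6281)*max(|-2.6281| - 1.86, 0) = -0.7681
prox(x) = [-5.8109, -8.048, -3.3338, -0.7681]
||prox(x)||_1 = 5.8109 + 8.048 + 3.3338 + 0.7681 = 17.9608


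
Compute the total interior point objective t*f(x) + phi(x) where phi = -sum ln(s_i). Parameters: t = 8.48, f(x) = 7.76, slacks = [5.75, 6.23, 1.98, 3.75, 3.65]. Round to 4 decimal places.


Step 1: Compute log-barrier.
ln values: [1.7492, 1.8294, 0.6831, 1.3218, 1.2947]
phi = -(1.7492 + 1.8294 + 0.6831 + 1.3218 + 1.2947) = -6.8782
Step 2: Compute augmented objective.
t*f(x) = 8.48*7.76 = 65.8048
Total = 65.8048 - 6.8782 = 58.9266


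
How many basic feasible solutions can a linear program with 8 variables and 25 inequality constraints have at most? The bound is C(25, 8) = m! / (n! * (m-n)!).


Each vertex corresponds to some choice of n active constraints out of m, so the number of vertices is at most C(m, n) = m! / (n!(m-n)!).
m = 25, n = 8
Numerator: 25 * 24 * 23 * 22 * 21 * 20 * 19 * 18
Denominator: 8! = 40320
C(25, 8) = 1081575


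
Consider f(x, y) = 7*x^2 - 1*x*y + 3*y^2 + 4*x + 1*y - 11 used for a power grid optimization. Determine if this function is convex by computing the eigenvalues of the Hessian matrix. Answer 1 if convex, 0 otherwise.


The Hessian of f(x,y) = 7*x^2 - 1*x*y + 3*y^2 + 4*x + 1*y - 11 is:
H = [[14, -1], [-1, 6]]
Trace = 14 + 6 = 20
Determinant = 14*6 - (-1)^2 = 83
Discriminant = (20)^2 - 4*83 = 68.0
Eigenvalues: lambda_1 = 5.8769, lambda_2 = 14.1231
The function is convex.

1


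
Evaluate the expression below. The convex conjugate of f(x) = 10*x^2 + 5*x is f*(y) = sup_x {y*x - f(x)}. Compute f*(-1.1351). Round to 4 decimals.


f*(y) = sup_x {y*x - a*x^2 - b*x} = sup_x {(y-b)*x - a*x^2}
FOC: (y - b) - 2a*x = 0 => x* = (y - b)/(2a)
x* = (-1.1351 - 5)/(2*10) = -0.3068
f*(-1.1351) = (y-b)^2/(4a) = (-1.1351 - 5)^2/(4*10)
= 37.6395/40 = 0.941


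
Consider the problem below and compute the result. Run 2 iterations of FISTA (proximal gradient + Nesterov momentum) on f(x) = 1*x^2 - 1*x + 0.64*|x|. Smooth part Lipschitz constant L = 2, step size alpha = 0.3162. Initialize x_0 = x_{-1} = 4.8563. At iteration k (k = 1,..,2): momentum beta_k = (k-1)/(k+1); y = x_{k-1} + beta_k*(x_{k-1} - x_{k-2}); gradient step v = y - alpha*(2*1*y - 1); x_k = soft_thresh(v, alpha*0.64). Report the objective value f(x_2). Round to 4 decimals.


FISTA on f(x) = 1*x^2 - 1*x + 0.64*|x|
L = 2, alpha = 0.3162
Iteration 1: beta = 0.0, y = 4.8563 + 0.0*(4.8563 - 4.8563) = 4.8563
  grad(y) = 8.7126, v = y - alpha*grad = 2.1014
  prox(v) = soft_thresh(2.1014, 0.2024) = 1.899
Iteration 2: beta = 0.3333, y = 1.899 + 0.3333*(1.899 - 4.8563) = 0.9132
  grad(y) = 0.8265, v = y - alpha*grad = 0.6519
  prox(v) = soft_thresh(0.6519, 0.2024) = 0.4495
f(x_2) = 1*0.4495^2 - 1*0.4495 + 0.64*|0.4495| = 0.0403


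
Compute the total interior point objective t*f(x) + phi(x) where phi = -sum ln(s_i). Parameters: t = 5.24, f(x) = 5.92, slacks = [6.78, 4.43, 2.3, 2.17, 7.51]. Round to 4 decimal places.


Step 1: Compute log-barrier.
ln values: [1.914, 1.4884, 0.8329, 0.7747, 2.0162]
phi = -(1.914 + 1.4884 + 0.8329 + 0.7747 + 2.0162) = -7.0262
Step 2: Compute augmented objective.
t*f(x) = 5.24*5.92 = 31.0208
Total = 31.0208 - 7.0262 = 23.9946


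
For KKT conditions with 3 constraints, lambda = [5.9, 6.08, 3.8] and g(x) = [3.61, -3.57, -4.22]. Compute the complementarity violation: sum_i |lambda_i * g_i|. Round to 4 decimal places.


KKT complementary slackness check:
lambda_1 * g_1 = 5.9 * 3.61 = 21.299
lambda_2 * g_2 = 6.08 * -3.57 = -21.7056
lambda_3 * g_3 = 3.8 * -4.22 = -16.036
Total violation = 21.299 + 21.7056 + 16.036 = 59.0406


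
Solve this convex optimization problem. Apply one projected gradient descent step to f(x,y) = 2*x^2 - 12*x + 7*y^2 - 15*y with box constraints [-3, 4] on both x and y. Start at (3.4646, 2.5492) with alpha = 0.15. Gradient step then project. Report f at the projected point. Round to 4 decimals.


Step 1: Compute gradient at (3.4646, 2.5492).
grad_x = 2*2*3.4646 - 12 = 1.8584
grad_y = 2*7*2.5492 - 15 = 20.6888
Step 2: Gradient step.
x_raw = 3.4646 - 0.15*1.8584 = 3.1858
y_raw = 2.5492 - 0.15*20.6888 = -0.5541
Step 3: Project onto [-3, 4].
x_proj = clip(3.1858) = 3.1858
y_proj = clip(-0.5541) = -0.5541
Step 4: Evaluate f.
f(3.1858, -0.5541) = -7.4698


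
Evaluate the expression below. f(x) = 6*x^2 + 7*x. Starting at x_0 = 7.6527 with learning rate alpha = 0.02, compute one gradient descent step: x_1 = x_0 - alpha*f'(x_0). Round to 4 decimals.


We compute the gradient at x_0 and apply the update.
f'(x) = 12*x + 7
f'(7.6527) = 12*7.6527 + 7 = 98.8324
x_1 = 7.6527 - 0.02*98.8324 = 5.6761


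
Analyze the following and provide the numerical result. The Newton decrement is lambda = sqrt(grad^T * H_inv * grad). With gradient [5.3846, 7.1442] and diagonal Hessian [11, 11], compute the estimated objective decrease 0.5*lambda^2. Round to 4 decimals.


Step 1: H is diagonal, so H^(-1) * g = [0.4895, 0.6495].
Step 2: g^T H^(-1) g = sum_i g_i^2 / H_ii
  = (5.3846)^2/11 + (7.1442)^2/11
  = 2.6358 + 4.64 = 7.2758
Step 3: Objective decrease = 0.5 * g^T H^(-1) g = 3.6379


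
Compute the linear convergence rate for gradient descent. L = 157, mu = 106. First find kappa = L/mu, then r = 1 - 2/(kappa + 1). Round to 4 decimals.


Step 1: Compute the condition number.
kappa = L/mu = 157/106 = 1.4811
Step 2: Compute the convergence rate.
r = 1 - 2/(kappa + 1) = 1 - 2*mu/(L + mu) = (L - mu)/(L + mu) = 51/263 = 0.1939


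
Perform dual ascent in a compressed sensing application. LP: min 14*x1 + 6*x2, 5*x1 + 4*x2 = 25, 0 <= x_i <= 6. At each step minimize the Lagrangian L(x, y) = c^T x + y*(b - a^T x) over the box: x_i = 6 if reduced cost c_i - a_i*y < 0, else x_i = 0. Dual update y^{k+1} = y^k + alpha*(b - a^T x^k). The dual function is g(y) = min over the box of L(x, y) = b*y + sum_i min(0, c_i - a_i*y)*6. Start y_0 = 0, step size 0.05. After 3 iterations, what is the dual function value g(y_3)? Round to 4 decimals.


Dual ascent for LP: min 14*x1 + 6*x2, 5*x1 + 4*x2 = 25, 0 <= x_i <= 6
Step 1: y^k = 0.0, reduced costs: (14.0, 6.0)
  x^k = (0.0, 0.0), subgradient = b - a^T x = 25.0
  y^{k+1} = 0.0 + 0.05*25.0 = 1.25
Step 2: y^k = 1.25, reduced costs: (7.75, 1.0)
  x^k = (0.0, 0.0), subgradient = b - a^T x = 25.0
  y^{k+1} = 1.25 + 0.05*25.0 = 2.5
Step 3: y^k = 2.5, reduced costs: (1.5, -4.0)
  x^k = (0.0, 6.0), subgradient = b - a^T x = 1.0
  y^{k+1} = 2.5 + 0.05*1.0 = 2.55
Dual objective at y_3 = 2.55: reduced costs (1.25, -4.2), box minimizer x = (0.0, 6.0)
g(y_3) = b*y + (c1 - a1*y)*x1 + (c2 - a2*y)*x2 = 25*2.55 + 1.25*0.0 + (-4.2)*6.0 = 63.75 + 0.0 - 25.2 = 38.55
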